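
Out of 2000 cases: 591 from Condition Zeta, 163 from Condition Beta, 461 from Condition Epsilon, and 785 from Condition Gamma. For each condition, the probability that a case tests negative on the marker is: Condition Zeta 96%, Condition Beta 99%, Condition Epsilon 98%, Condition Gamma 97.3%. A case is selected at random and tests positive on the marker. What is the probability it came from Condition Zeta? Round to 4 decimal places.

0.4245

Taking complements, P(marker-positive | each) = Condition Zeta 0.04, Condition Beta 0.01, Condition Epsilon 0.02, Condition Gamma 0.027.
Unnormalized posteriors (prior × likelihood):
  Condition Zeta: 0.2955 × 0.04 = 0.01182
  Condition Beta: 0.0815 × 0.01 = 0.000815
  Condition Epsilon: 0.2305 × 0.02 = 0.00461
  Condition Gamma: 0.3925 × 0.027 = 0.0105975
Total = 0.0278425.
P(Condition Zeta | evidence) = 0.01182 / 0.0278425 ≈ 0.4245.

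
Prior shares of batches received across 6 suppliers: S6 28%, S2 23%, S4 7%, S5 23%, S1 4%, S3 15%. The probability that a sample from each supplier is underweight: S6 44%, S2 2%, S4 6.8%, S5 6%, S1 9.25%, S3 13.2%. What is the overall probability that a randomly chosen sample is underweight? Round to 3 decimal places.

0.170

Unnormalized posteriors (prior × likelihood):
  S6: 0.28 × 0.44 = 0.1232
  S2: 0.23 × 0.02 = 0.0046
  S4: 0.07 × 0.068 = 0.00476
  S5: 0.23 × 0.06 = 0.0138
  S1: 0.04 × 0.0925 = 0.0037
  S3: 0.15 × 0.132 = 0.0198
P(underweight) = 0.1232 + 0.0046 + 0.00476 + 0.0138 + 0.0037 + 0.0198 = 0.16986 → 0.170.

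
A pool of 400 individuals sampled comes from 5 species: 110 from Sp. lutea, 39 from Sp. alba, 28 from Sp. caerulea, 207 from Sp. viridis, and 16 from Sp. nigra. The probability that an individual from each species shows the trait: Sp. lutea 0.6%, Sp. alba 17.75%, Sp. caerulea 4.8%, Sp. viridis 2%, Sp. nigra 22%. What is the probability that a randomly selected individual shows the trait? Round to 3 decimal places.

Compute prior × likelihood for every hypothesis:
  Sp. lutea: 0.275 × 0.006 = 0.00165
  Sp. alba: 0.0975 × 0.1775 = 0.01730625
  Sp. caerulea: 0.07 × 0.048 = 0.00336
  Sp. viridis: 0.5175 × 0.02 = 0.01035
  Sp. nigra: 0.04 × 0.22 = 0.0088
P(trait) = 0.00165 + 0.01730625 + 0.00336 + 0.01035 + 0.0088 = 0.04146625 → 0.041.

0.041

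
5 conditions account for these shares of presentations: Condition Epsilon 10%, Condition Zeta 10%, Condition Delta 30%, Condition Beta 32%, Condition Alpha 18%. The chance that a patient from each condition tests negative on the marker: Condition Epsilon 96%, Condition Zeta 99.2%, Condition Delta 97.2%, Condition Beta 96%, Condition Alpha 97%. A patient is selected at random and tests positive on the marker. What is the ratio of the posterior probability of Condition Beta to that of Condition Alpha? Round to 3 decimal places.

Taking complements, P(marker-positive | each) = Condition Epsilon 0.04, Condition Zeta 0.008, Condition Delta 0.028, Condition Beta 0.04, Condition Alpha 0.03.
Unnormalized posteriors (prior × likelihood):
  Condition Epsilon: 0.1 × 0.04 = 0.004
  Condition Zeta: 0.1 × 0.008 = 0.0008
  Condition Delta: 0.3 × 0.028 = 0.0084
  Condition Beta: 0.32 × 0.04 = 0.0128
  Condition Alpha: 0.18 × 0.03 = 0.0054
Total = 0.0314.
The ratio is 0.0128 / 0.0054 (the normalizer cancels) = 2.370.

2.370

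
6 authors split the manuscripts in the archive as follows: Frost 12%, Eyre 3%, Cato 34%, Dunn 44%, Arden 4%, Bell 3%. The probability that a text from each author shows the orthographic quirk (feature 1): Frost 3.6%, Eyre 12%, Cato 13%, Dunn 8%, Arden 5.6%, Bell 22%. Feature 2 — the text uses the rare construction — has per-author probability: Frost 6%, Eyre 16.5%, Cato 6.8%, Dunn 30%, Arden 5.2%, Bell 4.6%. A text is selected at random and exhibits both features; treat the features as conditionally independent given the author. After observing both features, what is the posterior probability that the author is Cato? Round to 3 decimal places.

0.203

Compute prior × likelihood for every hypothesis:
  Frost: 0.12 × 0.036 × 0.06 = 0.0002592
  Eyre: 0.03 × 0.12 × 0.165 = 0.000594
  Cato: 0.34 × 0.13 × 0.068 = 0.0030056
  Dunn: 0.44 × 0.08 × 0.3 = 0.01056
  Arden: 0.04 × 0.056 × 0.052 = 0.00011648
  Bell: 0.03 × 0.22 × 0.046 = 0.0003036
Normalizing constant = 0.01483888.
P(Cato | evidence) = 0.0030056 / 0.01483888 ≈ 0.203.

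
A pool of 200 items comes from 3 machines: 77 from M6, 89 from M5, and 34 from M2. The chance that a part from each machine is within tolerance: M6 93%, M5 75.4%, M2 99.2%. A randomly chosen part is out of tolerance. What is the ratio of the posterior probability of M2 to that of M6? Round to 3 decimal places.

0.050

Taking complements, P(oversize | each) = M6 0.07, M5 0.246, M2 0.008.
Prior × likelihood for each hypothesis:
  M6: 0.385 × 0.07 = 0.02695
  M5: 0.445 × 0.246 = 0.10947
  M2: 0.17 × 0.008 = 0.00136
Sum = 0.13778.
The ratio is 0.00136 / 0.02695 (the normalizer cancels) = 0.050.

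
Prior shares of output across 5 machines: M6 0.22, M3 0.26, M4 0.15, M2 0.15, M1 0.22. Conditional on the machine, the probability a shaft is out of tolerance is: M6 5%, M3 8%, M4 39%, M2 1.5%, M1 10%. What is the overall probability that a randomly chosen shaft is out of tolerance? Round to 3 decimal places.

0.115

Prior × likelihood for each hypothesis:
  M6: 0.22 × 0.05 = 0.011
  M3: 0.26 × 0.08 = 0.0208
  M4: 0.15 × 0.39 = 0.0585
  M2: 0.15 × 0.015 = 0.00225
  M1: 0.22 × 0.1 = 0.022
P(oversize) = 0.011 + 0.0208 + 0.0585 + 0.00225 + 0.022 = 0.11455 → 0.115.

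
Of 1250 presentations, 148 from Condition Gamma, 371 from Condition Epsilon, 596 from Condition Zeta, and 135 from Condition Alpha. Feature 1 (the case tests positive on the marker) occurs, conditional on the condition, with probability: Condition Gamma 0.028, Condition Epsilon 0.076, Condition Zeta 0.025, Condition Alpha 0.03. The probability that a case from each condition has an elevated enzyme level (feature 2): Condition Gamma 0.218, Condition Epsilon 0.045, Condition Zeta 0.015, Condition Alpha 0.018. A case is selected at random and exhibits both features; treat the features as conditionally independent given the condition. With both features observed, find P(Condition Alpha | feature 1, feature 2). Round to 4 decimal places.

0.0295

By Bayes' rule, posterior ∝ prior × likelihood:
  Condition Gamma: 0.1184 × 0.028 × 0.218 = 0.0007227136
  Condition Epsilon: 0.2968 × 0.076 × 0.045 = 0.001015056
  Condition Zeta: 0.4768 × 0.025 × 0.015 = 0.0001788
  Condition Alpha: 0.108 × 0.03 × 0.018 = 0.00005832
Sum = 0.0019748896.
P(Condition Alpha | evidence) = 0.00005832 / 0.0019748896 ≈ 0.0295.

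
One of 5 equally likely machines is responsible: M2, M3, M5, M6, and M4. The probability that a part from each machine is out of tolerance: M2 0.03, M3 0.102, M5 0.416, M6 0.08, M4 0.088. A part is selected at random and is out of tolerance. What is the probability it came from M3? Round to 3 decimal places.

Since the prior is uniform, the posterior is proportional to the likelihood:
  M2: 0.03
  M3: 0.102
  M5: 0.416
  M6: 0.08
  M4: 0.088
Sum = 0.716.
P(M3 | evidence) = 0.102 / 0.716 ≈ 0.142.

0.142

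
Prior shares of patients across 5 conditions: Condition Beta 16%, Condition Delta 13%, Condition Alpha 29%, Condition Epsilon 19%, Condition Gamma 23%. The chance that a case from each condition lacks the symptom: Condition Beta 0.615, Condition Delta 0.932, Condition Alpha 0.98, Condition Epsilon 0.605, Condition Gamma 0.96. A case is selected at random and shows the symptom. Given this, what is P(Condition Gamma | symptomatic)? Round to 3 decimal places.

Taking complements, P(symptomatic | each) = Condition Beta 0.385, Condition Delta 0.068, Condition Alpha 0.02, Condition Epsilon 0.395, Condition Gamma 0.04.
Compute prior × likelihood for every hypothesis:
  Condition Beta: 0.16 × 0.385 = 0.0616
  Condition Delta: 0.13 × 0.068 = 0.00884
  Condition Alpha: 0.29 × 0.02 = 0.0058
  Condition Epsilon: 0.19 × 0.395 = 0.07505
  Condition Gamma: 0.23 × 0.04 = 0.0092
Total = 0.16049.
P(Condition Gamma | evidence) = 0.0092 / 0.16049 ≈ 0.057.

0.057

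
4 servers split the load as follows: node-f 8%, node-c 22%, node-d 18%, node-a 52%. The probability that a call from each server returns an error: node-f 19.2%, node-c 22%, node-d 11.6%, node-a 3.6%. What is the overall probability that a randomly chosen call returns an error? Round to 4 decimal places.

By Bayes' rule, posterior ∝ prior × likelihood:
  node-f: 0.08 × 0.192 = 0.01536
  node-c: 0.22 × 0.22 = 0.0484
  node-d: 0.18 × 0.116 = 0.02088
  node-a: 0.52 × 0.036 = 0.01872
P(error) = 0.01536 + 0.0484 + 0.02088 + 0.01872 = 0.10336 → 0.1034.

0.1034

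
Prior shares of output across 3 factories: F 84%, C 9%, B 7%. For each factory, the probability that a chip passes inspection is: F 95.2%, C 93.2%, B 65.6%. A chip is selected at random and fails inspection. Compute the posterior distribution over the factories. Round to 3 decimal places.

F 0.572, C 0.087, B 0.341

Taking complements, P(nonconforming | each) = F 0.048, C 0.068, B 0.344.
Compute prior × likelihood for every hypothesis:
  F: 0.84 × 0.048 = 0.04032
  C: 0.09 × 0.068 = 0.00612
  B: 0.07 × 0.344 = 0.02408
Sum = 0.07052.
P(F | nonconforming) = 0.04032/0.07052 ≈ 0.572
P(C | nonconforming) = 0.00612/0.07052 ≈ 0.087
P(B | nonconforming) = 0.02408/0.07052 ≈ 0.341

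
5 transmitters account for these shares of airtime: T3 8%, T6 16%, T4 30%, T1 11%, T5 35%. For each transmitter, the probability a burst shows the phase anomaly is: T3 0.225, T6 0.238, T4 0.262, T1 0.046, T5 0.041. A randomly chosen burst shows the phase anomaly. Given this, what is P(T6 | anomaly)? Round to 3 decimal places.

0.247

Unnormalized posteriors (prior × likelihood):
  T3: 0.08 × 0.225 = 0.018
  T6: 0.16 × 0.238 = 0.03808
  T4: 0.3 × 0.262 = 0.0786
  T1: 0.11 × 0.046 = 0.00506
  T5: 0.35 × 0.041 = 0.01435
Normalizing constant = 0.15409.
P(T6 | evidence) = 0.03808 / 0.15409 ≈ 0.247.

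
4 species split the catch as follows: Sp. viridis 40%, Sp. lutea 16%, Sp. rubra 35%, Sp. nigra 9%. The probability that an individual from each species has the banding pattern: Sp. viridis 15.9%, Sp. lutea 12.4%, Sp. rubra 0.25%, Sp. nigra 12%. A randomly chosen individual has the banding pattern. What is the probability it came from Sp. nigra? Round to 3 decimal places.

0.114

Compute prior × likelihood for every hypothesis:
  Sp. viridis: 0.4 × 0.159 = 0.0636
  Sp. lutea: 0.16 × 0.124 = 0.01984
  Sp. rubra: 0.35 × 0.0025 = 0.000875
  Sp. nigra: 0.09 × 0.12 = 0.0108
Sum = 0.095115.
P(Sp. nigra | evidence) = 0.0108 / 0.095115 ≈ 0.114.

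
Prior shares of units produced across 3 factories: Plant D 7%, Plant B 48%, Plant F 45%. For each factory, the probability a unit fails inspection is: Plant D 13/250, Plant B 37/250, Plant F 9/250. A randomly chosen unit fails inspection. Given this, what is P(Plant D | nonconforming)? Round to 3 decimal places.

0.040

Compute prior × likelihood for every hypothesis:
  Plant D: 0.07 × 0.052 = 0.00364
  Plant B: 0.48 × 0.148 = 0.07104
  Plant F: 0.45 × 0.036 = 0.0162
Total = 0.09088.
P(Plant D | evidence) = 0.00364 / 0.09088 ≈ 0.040.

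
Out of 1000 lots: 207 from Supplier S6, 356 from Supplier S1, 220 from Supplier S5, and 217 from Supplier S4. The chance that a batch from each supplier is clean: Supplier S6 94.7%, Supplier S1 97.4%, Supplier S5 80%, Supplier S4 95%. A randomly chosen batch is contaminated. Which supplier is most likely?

Supplier S5

Taking complements, P(contaminated | each) = Supplier S6 0.053, Supplier S1 0.026, Supplier S5 0.2, Supplier S4 0.05.
Unnormalized posteriors (prior × likelihood):
  Supplier S6: 0.207 × 0.053 = 0.010971
  Supplier S1: 0.356 × 0.026 = 0.009256
  Supplier S5: 0.22 × 0.2 = 0.044
  Supplier S4: 0.217 × 0.05 = 0.01085
Sum = 0.075077.
Largest term belongs to Supplier S5, so Supplier S5 is most probable.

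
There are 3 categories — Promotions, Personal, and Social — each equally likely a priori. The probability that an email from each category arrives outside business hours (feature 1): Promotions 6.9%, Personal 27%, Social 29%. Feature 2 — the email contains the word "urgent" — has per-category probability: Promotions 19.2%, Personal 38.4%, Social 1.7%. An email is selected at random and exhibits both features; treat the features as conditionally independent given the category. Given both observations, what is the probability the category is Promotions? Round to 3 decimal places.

Since the prior is uniform, the posterior is proportional to the likelihood:
  Promotions: 0.069 × 0.192 = 0.013248
  Personal: 0.27 × 0.384 = 0.10368
  Social: 0.29 × 0.017 = 0.00493
Total = 0.121858.
P(Promotions | evidence) = 0.013248 / 0.121858 ≈ 0.109.

0.109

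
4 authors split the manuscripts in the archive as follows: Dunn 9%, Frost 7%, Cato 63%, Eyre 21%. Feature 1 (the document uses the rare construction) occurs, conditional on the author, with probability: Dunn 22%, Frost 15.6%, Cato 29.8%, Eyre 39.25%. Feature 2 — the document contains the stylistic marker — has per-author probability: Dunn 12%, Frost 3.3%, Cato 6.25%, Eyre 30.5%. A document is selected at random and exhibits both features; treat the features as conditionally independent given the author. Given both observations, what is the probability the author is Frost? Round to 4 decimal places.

Unnormalized posteriors (prior × likelihood):
  Dunn: 0.09 × 0.22 × 0.12 = 0.002376
  Frost: 0.07 × 0.156 × 0.033 = 0.00036036
  Cato: 0.63 × 0.298 × 0.0625 = 0.01173375
  Eyre: 0.21 × 0.3925 × 0.305 = 0.025139625
Total = 0.039609735.
P(Frost | evidence) = 0.00036036 / 0.039609735 ≈ 0.0091.

0.0091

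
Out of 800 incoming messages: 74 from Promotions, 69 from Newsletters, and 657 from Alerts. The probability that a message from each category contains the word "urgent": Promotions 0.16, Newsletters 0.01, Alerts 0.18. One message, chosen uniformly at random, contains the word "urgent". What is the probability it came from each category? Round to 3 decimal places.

Promotions 0.091, Newsletters 0.005, Alerts 0.904

By Bayes' rule, posterior ∝ prior × likelihood:
  Promotions: 0.0925 × 0.16 = 0.0148
  Newsletters: 0.08625 × 0.01 = 0.0008625
  Alerts: 0.82125 × 0.18 = 0.147825
Total = 0.1634875.
P(Promotions | urgent-flag) = 0.0148/0.1634875 ≈ 0.091
P(Newsletters | urgent-flag) = 0.0008625/0.1634875 ≈ 0.005
P(Alerts | urgent-flag) = 0.147825/0.1634875 ≈ 0.904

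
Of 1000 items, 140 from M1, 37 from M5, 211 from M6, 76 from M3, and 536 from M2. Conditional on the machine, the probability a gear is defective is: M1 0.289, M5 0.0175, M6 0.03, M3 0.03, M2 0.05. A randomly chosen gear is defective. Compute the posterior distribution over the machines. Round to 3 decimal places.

Compute prior × likelihood for every hypothesis:
  M1: 0.14 × 0.289 = 0.04046
  M5: 0.037 × 0.0175 = 0.0006475
  M6: 0.211 × 0.03 = 0.00633
  M3: 0.076 × 0.03 = 0.00228
  M2: 0.536 × 0.05 = 0.0268
Sum = 0.0765175.
P(M1 | defective) = 0.04046/0.0765175 ≈ 0.529
P(M5 | defective) = 0.0006475/0.0765175 ≈ 0.008
P(M6 | defective) = 0.00633/0.0765175 ≈ 0.083
P(M3 | defective) = 0.00228/0.0765175 ≈ 0.030
P(M2 | defective) = 0.0268/0.0765175 ≈ 0.350

M1 0.529, M5 0.008, M6 0.083, M3 0.030, M2 0.350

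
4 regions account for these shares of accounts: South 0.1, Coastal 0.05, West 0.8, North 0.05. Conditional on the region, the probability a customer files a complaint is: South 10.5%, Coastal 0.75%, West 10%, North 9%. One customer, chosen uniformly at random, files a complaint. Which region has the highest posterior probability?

Prior × likelihood for each hypothesis:
  South: 0.1 × 0.105 = 0.0105
  Coastal: 0.05 × 0.0075 = 0.000375
  West: 0.8 × 0.1 = 0.08
  North: 0.05 × 0.09 = 0.0045
Sum = 0.095375.
Largest term belongs to West, so West is most probable.

West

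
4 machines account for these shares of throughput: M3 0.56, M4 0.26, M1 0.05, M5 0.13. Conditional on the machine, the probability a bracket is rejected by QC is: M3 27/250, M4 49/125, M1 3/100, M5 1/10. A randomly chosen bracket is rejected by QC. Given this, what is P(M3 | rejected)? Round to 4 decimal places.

Unnormalized posteriors (prior × likelihood):
  M3: 0.56 × 0.108 = 0.06048
  M4: 0.26 × 0.392 = 0.10192
  M1: 0.05 × 0.03 = 0.0015
  M5: 0.13 × 0.1 = 0.013
Sum = 0.1769.
P(M3 | evidence) = 0.06048 / 0.1769 ≈ 0.3419.

0.3419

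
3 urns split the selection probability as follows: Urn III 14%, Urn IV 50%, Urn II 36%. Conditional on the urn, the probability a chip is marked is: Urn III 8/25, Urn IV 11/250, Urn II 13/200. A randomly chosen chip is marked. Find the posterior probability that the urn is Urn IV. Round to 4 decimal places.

0.2439

Unnormalized posteriors (prior × likelihood):
  Urn III: 0.14 × 0.32 = 0.0448
  Urn IV: 0.5 × 0.044 = 0.022
  Urn II: 0.36 × 0.065 = 0.0234
Sum = 0.0902.
P(Urn IV | evidence) = 0.022 / 0.0902 ≈ 0.2439.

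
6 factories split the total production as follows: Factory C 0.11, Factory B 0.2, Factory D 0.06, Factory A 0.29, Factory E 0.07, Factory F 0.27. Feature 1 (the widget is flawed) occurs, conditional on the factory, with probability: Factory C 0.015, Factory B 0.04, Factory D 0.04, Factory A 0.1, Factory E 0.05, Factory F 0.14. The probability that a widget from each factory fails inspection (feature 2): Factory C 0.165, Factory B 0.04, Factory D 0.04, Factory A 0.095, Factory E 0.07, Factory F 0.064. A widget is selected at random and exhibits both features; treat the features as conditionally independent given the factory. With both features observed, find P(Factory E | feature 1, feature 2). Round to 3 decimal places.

Compute prior × likelihood for every hypothesis:
  Factory C: 0.11 × 0.015 × 0.165 = 0.00027225
  Factory B: 0.2 × 0.04 × 0.04 = 0.00032
  Factory D: 0.06 × 0.04 × 0.04 = 0.000096
  Factory A: 0.29 × 0.1 × 0.095 = 0.002755
  Factory E: 0.07 × 0.05 × 0.07 = 0.000245
  Factory F: 0.27 × 0.14 × 0.064 = 0.0024192
Normalizing constant = 0.00610745.
P(Factory E | evidence) = 0.000245 / 0.00610745 ≈ 0.040.

0.040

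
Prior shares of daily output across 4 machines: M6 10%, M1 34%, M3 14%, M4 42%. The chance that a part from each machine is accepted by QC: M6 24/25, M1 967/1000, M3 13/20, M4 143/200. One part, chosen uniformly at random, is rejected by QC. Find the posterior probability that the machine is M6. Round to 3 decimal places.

0.022

Taking complements, P(rejected | each) = M6 0.04, M1 0.033, M3 0.35, M4 0.285.
Prior × likelihood for each hypothesis:
  M6: 0.1 × 0.04 = 0.004
  M1: 0.34 × 0.033 = 0.01122
  M3: 0.14 × 0.35 = 0.049
  M4: 0.42 × 0.285 = 0.1197
Sum = 0.18392.
P(M6 | evidence) = 0.004 / 0.18392 ≈ 0.022.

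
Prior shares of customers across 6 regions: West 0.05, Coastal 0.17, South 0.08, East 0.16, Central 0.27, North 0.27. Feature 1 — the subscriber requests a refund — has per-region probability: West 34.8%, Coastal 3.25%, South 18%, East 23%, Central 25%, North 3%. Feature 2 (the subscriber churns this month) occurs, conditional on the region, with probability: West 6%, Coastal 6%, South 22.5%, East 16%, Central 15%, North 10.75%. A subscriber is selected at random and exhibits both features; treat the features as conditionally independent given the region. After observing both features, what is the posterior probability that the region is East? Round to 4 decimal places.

0.2739

By Bayes' rule, posterior ∝ prior × likelihood:
  West: 0.05 × 0.348 × 0.06 = 0.001044
  Coastal: 0.17 × 0.0325 × 0.06 = 0.0003315
  South: 0.08 × 0.18 × 0.225 = 0.00324
  East: 0.16 × 0.23 × 0.16 = 0.005888
  Central: 0.27 × 0.25 × 0.15 = 0.010125
  North: 0.27 × 0.03 × 0.1075 = 0.00087075
Sum = 0.02149925.
P(East | evidence) = 0.005888 / 0.02149925 ≈ 0.2739.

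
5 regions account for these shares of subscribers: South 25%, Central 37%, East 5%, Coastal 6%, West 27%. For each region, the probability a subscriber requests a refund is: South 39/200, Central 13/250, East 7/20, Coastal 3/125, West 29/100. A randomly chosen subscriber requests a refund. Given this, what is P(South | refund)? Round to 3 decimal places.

Compute prior × likelihood for every hypothesis:
  South: 0.25 × 0.195 = 0.04875
  Central: 0.37 × 0.052 = 0.01924
  East: 0.05 × 0.35 = 0.0175
  Coastal: 0.06 × 0.024 = 0.00144
  West: 0.27 × 0.29 = 0.0783
Normalizing constant = 0.16523.
P(South | evidence) = 0.04875 / 0.16523 ≈ 0.295.

0.295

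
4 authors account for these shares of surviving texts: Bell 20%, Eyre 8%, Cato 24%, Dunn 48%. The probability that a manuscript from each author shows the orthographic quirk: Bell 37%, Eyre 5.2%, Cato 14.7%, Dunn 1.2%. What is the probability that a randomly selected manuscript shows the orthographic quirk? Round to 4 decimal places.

Compute prior × likelihood for every hypothesis:
  Bell: 0.2 × 0.37 = 0.074
  Eyre: 0.08 × 0.052 = 0.00416
  Cato: 0.24 × 0.147 = 0.03528
  Dunn: 0.48 × 0.012 = 0.00576
P(quirk) = 0.074 + 0.00416 + 0.03528 + 0.00576 = 0.1192 → 0.1192.

0.1192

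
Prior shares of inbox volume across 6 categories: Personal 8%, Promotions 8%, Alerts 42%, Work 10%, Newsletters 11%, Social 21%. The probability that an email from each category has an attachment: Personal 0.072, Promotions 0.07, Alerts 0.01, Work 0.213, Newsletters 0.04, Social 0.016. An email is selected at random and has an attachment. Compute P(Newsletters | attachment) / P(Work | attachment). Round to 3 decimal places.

0.207

By Bayes' rule, posterior ∝ prior × likelihood:
  Personal: 0.08 × 0.072 = 0.00576
  Promotions: 0.08 × 0.07 = 0.0056
  Alerts: 0.42 × 0.01 = 0.0042
  Work: 0.1 × 0.213 = 0.0213
  Newsletters: 0.11 × 0.04 = 0.0044
  Social: 0.21 × 0.016 = 0.00336
Total = 0.04462.
The ratio is 0.0044 / 0.0213 (the normalizer cancels) = 0.207.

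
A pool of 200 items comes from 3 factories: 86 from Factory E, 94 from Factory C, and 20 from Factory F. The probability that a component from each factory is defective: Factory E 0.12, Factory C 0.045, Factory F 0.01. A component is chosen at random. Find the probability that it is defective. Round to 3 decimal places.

Compute prior × likelihood for every hypothesis:
  Factory E: 0.43 × 0.12 = 0.0516
  Factory C: 0.47 × 0.045 = 0.02115
  Factory F: 0.1 × 0.01 = 0.001
P(defective) = 0.0516 + 0.02115 + 0.001 = 0.07375 → 0.074.

0.074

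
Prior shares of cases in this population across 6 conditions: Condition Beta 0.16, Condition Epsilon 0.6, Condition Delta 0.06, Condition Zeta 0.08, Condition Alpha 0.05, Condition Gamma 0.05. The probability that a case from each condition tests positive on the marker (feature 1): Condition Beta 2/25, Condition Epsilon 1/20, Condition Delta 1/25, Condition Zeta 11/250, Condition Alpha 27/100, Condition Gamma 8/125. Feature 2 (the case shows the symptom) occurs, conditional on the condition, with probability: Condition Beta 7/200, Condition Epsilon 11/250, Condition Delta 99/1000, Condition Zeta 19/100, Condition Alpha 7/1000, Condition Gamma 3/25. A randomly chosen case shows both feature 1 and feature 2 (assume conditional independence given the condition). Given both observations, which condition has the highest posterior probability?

Unnormalized posteriors (prior × likelihood):
  Condition Beta: 0.16 × 0.08 × 0.035 = 0.000448
  Condition Epsilon: 0.6 × 0.05 × 0.044 = 0.00132
  Condition Delta: 0.06 × 0.04 × 0.099 = 0.0002376
  Condition Zeta: 0.08 × 0.044 × 0.19 = 0.0006688
  Condition Alpha: 0.05 × 0.27 × 0.007 = 0.0000945
  Condition Gamma: 0.05 × 0.064 × 0.12 = 0.000384
Normalizing constant = 0.0031529.
Largest term belongs to Condition Epsilon, so Condition Epsilon is most probable.

Condition Epsilon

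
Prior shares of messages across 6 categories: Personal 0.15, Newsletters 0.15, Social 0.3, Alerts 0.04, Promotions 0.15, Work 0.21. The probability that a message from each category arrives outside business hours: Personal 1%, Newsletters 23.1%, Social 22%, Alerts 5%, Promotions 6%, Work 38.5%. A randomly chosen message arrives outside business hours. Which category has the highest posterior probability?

Work

Compute prior × likelihood for every hypothesis:
  Personal: 0.15 × 0.01 = 0.0015
  Newsletters: 0.15 × 0.231 = 0.03465
  Social: 0.3 × 0.22 = 0.066
  Alerts: 0.04 × 0.05 = 0.002
  Promotions: 0.15 × 0.06 = 0.009
  Work: 0.21 × 0.385 = 0.08085
Normalizing constant = 0.194.
Largest term belongs to Work, so Work is most probable.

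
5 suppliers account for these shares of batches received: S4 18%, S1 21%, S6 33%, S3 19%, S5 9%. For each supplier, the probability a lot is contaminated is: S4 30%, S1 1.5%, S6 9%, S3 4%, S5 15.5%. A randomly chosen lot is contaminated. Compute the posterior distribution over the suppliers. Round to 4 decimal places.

Compute prior × likelihood for every hypothesis:
  S4: 0.18 × 0.3 = 0.054
  S1: 0.21 × 0.015 = 0.00315
  S6: 0.33 × 0.09 = 0.0297
  S3: 0.19 × 0.04 = 0.0076
  S5: 0.09 × 0.155 = 0.01395
Normalizing constant = 0.1084.
P(S4 | contaminated) = 0.054/0.1084 ≈ 0.4982
P(S1 | contaminated) = 0.00315/0.1084 ≈ 0.0291
P(S6 | contaminated) = 0.0297/0.1084 ≈ 0.2740
P(S3 | contaminated) = 0.0076/0.1084 ≈ 0.0701
P(S5 | contaminated) = 0.01395/0.1084 ≈ 0.1287
(Check: 0.4982+0.0291+0.2740+0.0701+0.1287 = 1.0001.)

S4 0.4982, S1 0.0291, S6 0.2740, S3 0.0701, S5 0.1287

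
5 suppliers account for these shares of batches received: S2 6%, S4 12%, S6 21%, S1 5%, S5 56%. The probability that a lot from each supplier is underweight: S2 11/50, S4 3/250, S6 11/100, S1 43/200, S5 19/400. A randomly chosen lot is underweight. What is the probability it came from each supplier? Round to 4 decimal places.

S2 0.1758, S4 0.0192, S6 0.3076, S1 0.1432, S5 0.3542

Compute prior × likelihood for every hypothesis:
  S2: 0.06 × 0.22 = 0.0132
  S4: 0.12 × 0.012 = 0.00144
  S6: 0.21 × 0.11 = 0.0231
  S1: 0.05 × 0.215 = 0.01075
  S5: 0.56 × 0.0475 = 0.0266
Sum = 0.07509.
P(S2 | underweight) = 0.0132/0.07509 ≈ 0.1758
P(S4 | underweight) = 0.00144/0.07509 ≈ 0.0192
P(S6 | underweight) = 0.0231/0.07509 ≈ 0.3076
P(S1 | underweight) = 0.01075/0.07509 ≈ 0.1432
P(S5 | underweight) = 0.0266/0.07509 ≈ 0.3542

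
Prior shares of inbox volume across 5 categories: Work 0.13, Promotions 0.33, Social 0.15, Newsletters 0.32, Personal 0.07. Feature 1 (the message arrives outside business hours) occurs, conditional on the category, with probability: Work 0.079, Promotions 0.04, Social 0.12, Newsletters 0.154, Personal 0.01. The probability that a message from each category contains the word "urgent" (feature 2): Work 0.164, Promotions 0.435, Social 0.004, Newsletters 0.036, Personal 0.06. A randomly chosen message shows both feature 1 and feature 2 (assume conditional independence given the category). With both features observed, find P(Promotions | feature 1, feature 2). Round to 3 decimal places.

Unnormalized posteriors (prior × likelihood):
  Work: 0.13 × 0.079 × 0.164 = 0.00168428
  Promotions: 0.33 × 0.04 × 0.435 = 0.005742
  Social: 0.15 × 0.12 × 0.004 = 0.000072
  Newsletters: 0.32 × 0.154 × 0.036 = 0.00177408
  Personal: 0.07 × 0.01 × 0.06 = 0.000042
Sum = 0.00931436.
P(Promotions | evidence) = 0.005742 / 0.00931436 ≈ 0.616.

0.616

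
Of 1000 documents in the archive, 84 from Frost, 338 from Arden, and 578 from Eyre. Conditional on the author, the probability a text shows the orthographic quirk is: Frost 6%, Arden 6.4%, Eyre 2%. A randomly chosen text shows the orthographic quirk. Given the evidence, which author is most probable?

Unnormalized posteriors (prior × likelihood):
  Frost: 0.084 × 0.06 = 0.00504
  Arden: 0.338 × 0.064 = 0.021632
  Eyre: 0.578 × 0.02 = 0.01156
Sum = 0.038232.
Largest term belongs to Arden, so Arden is most probable.

Arden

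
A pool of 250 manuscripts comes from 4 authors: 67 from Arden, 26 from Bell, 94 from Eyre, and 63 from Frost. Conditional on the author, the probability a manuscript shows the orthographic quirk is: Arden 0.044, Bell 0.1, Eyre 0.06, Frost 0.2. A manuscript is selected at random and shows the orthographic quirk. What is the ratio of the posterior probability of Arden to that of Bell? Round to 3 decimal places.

1.134

Compute prior × likelihood for every hypothesis:
  Arden: 0.268 × 0.044 = 0.011792
  Bell: 0.104 × 0.1 = 0.0104
  Eyre: 0.376 × 0.06 = 0.02256
  Frost: 0.252 × 0.2 = 0.0504
Total = 0.095152.
The ratio is 0.011792 / 0.0104 (the normalizer cancels) = 1.134.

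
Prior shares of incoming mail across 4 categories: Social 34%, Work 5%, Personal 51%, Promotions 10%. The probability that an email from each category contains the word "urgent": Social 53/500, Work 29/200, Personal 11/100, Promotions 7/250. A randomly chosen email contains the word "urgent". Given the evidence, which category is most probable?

Personal

Unnormalized posteriors (prior × likelihood):
  Social: 0.34 × 0.106 = 0.03604
  Work: 0.05 × 0.145 = 0.00725
  Personal: 0.51 × 0.11 = 0.0561
  Promotions: 0.1 × 0.028 = 0.0028
Sum = 0.10219.
Largest term belongs to Personal, so Personal is most probable.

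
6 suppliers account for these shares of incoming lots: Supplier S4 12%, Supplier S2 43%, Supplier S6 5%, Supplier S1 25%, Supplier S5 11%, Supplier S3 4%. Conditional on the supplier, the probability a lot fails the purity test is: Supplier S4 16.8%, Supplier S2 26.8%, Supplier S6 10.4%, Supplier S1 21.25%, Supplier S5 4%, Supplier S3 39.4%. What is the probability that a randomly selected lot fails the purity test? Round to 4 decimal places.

Prior × likelihood for each hypothesis:
  Supplier S4: 0.12 × 0.168 = 0.02016
  Supplier S2: 0.43 × 0.268 = 0.11524
  Supplier S6: 0.05 × 0.104 = 0.0052
  Supplier S1: 0.25 × 0.2125 = 0.053125
  Supplier S5: 0.11 × 0.04 = 0.0044
  Supplier S3: 0.04 × 0.394 = 0.01576
P(off-spec) = 0.02016 + 0.11524 + 0.0052 + 0.053125 + 0.0044 + 0.01576 = 0.213885 → 0.2139.

0.2139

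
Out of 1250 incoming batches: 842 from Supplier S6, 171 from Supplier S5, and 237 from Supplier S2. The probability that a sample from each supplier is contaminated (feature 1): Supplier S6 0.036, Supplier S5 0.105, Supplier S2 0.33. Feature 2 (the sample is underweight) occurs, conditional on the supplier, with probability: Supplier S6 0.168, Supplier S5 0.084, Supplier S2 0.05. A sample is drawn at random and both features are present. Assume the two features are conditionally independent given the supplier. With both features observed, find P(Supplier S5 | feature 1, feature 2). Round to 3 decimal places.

0.143

Prior × likelihood for each hypothesis:
  Supplier S6: 0.6736 × 0.036 × 0.168 = 0.0040739328
  Supplier S5: 0.1368 × 0.105 × 0.084 = 0.001206576
  Supplier S2: 0.1896 × 0.33 × 0.05 = 0.0031284
Sum = 0.0084089088.
P(Supplier S5 | evidence) = 0.001206576 / 0.0084089088 ≈ 0.143.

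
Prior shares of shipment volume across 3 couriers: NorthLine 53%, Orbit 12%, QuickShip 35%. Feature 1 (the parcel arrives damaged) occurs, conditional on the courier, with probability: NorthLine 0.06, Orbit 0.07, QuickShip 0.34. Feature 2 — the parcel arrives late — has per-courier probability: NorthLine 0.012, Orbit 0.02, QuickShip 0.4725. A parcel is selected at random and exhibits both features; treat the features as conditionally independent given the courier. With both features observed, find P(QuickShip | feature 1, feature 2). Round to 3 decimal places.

0.990

Unnormalized posteriors (prior × likelihood):
  NorthLine: 0.53 × 0.06 × 0.012 = 0.0003816
  Orbit: 0.12 × 0.07 × 0.02 = 0.000168
  QuickShip: 0.35 × 0.34 × 0.4725 = 0.0562275
Normalizing constant = 0.0567771.
P(QuickShip | evidence) = 0.0562275 / 0.0567771 ≈ 0.990.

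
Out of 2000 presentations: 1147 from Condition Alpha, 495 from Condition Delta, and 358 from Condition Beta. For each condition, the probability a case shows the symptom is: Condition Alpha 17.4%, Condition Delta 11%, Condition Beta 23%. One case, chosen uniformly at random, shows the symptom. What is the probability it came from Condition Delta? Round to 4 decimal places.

0.1619

Unnormalized posteriors (prior × likelihood):
  Condition Alpha: 0.5735 × 0.174 = 0.099789
  Condition Delta: 0.2475 × 0.11 = 0.027225
  Condition Beta: 0.179 × 0.23 = 0.04117
Sum = 0.168184.
P(Condition Delta | evidence) = 0.027225 / 0.168184 ≈ 0.1619.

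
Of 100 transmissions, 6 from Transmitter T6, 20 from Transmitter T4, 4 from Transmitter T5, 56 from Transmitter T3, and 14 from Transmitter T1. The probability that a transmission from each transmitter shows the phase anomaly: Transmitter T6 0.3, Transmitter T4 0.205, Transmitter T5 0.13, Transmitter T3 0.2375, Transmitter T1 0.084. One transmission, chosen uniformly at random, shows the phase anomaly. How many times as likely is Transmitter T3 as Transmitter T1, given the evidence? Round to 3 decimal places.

11.310

Compute prior × likelihood for every hypothesis:
  Transmitter T6: 0.06 × 0.3 = 0.018
  Transmitter T4: 0.2 × 0.205 = 0.041
  Transmitter T5: 0.04 × 0.13 = 0.0052
  Transmitter T3: 0.56 × 0.2375 = 0.133
  Transmitter T1: 0.14 × 0.084 = 0.01176
Normalizing constant = 0.20896.
The ratio is 0.133 / 0.01176 (the normalizer cancels) = 11.310.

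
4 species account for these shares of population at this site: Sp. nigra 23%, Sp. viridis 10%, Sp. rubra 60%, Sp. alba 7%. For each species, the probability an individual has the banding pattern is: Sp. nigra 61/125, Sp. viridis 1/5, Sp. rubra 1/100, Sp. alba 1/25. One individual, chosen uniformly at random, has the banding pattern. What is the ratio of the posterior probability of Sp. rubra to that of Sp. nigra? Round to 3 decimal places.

0.053

By Bayes' rule, posterior ∝ prior × likelihood:
  Sp. nigra: 0.23 × 0.488 = 0.11224
  Sp. viridis: 0.1 × 0.2 = 0.02
  Sp. rubra: 0.6 × 0.01 = 0.006
  Sp. alba: 0.07 × 0.04 = 0.0028
Sum = 0.14104.
The ratio is 0.006 / 0.11224 (the normalizer cancels) = 0.053.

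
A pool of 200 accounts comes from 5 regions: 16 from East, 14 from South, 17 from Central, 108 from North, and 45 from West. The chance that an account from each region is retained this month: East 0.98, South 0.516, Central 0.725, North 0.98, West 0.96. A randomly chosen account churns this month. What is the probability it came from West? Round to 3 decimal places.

Taking complements, P(churn | each) = East 0.02, South 0.484, Central 0.275, North 0.02, West 0.04.
Unnormalized posteriors (prior × likelihood):
  East: 0.08 × 0.02 = 0.0016
  South: 0.07 × 0.484 = 0.03388
  Central: 0.085 × 0.275 = 0.023375
  North: 0.54 × 0.02 = 0.0108
  West: 0.225 × 0.04 = 0.009
Sum = 0.078655.
P(West | evidence) = 0.009 / 0.078655 ≈ 0.114.

0.114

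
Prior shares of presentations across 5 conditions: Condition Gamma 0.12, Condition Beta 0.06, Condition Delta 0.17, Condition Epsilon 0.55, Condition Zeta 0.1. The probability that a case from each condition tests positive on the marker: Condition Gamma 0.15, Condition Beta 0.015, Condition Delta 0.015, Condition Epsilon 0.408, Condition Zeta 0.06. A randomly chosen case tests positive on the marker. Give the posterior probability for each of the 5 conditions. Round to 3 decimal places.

Condition Gamma 0.071, Condition Beta 0.004, Condition Delta 0.010, Condition Epsilon 0.891, Condition Zeta 0.024

Prior × likelihood for each hypothesis:
  Condition Gamma: 0.12 × 0.15 = 0.018
  Condition Beta: 0.06 × 0.015 = 0.0009
  Condition Delta: 0.17 × 0.015 = 0.00255
  Condition Epsilon: 0.55 × 0.408 = 0.2244
  Condition Zeta: 0.1 × 0.06 = 0.006
Sum = 0.25185.
P(Condition Gamma | marker-positive) = 0.018/0.25185 ≈ 0.071
P(Condition Beta | marker-positive) = 0.0009/0.25185 ≈ 0.004
P(Condition Delta | marker-positive) = 0.00255/0.25185 ≈ 0.010
P(Condition Epsilon | marker-positive) = 0.2244/0.25185 ≈ 0.891
P(Condition Zeta | marker-positive) = 0.006/0.25185 ≈ 0.024
(Check: 0.071+0.004+0.010+0.891+0.024 = 1.000.)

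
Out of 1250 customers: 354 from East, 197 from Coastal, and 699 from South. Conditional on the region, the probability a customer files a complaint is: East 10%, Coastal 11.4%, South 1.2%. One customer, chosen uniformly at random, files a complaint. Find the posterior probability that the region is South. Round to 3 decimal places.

Prior × likelihood for each hypothesis:
  East: 0.2832 × 0.1 = 0.02832
  Coastal: 0.1576 × 0.114 = 0.0179664
  South: 0.5592 × 0.012 = 0.0067104
Normalizing constant = 0.0529968.
P(South | evidence) = 0.0067104 / 0.0529968 ≈ 0.127.

0.127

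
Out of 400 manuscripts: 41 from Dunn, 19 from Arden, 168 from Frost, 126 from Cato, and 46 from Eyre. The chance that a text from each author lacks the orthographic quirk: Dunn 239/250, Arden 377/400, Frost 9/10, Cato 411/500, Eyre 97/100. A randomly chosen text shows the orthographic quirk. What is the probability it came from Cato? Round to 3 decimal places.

0.516

Taking complements, P(quirk | each) = Dunn 0.044, Arden 0.0575, Frost 0.1, Cato 0.178, Eyre 0.03.
Unnormalized posteriors (prior × likelihood):
  Dunn: 0.1025 × 0.044 = 0.00451
  Arden: 0.0475 × 0.0575 = 0.00273125
  Frost: 0.42 × 0.1 = 0.042
  Cato: 0.315 × 0.178 = 0.05607
  Eyre: 0.115 × 0.03 = 0.00345
Sum = 0.10876125.
P(Cato | evidence) = 0.05607 / 0.10876125 ≈ 0.516.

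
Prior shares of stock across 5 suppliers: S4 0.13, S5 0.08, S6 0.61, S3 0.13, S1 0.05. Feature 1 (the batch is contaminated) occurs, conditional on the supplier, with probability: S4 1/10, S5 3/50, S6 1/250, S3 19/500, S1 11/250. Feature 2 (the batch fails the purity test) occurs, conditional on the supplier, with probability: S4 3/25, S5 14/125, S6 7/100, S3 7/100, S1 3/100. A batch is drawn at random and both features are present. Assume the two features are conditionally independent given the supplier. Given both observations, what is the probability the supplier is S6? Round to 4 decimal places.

0.0637

Prior × likelihood for each hypothesis:
  S4: 0.13 × 0.1 × 0.12 = 0.00156
  S5: 0.08 × 0.06 × 0.112 = 0.0005376
  S6: 0.61 × 0.004 × 0.07 = 0.0001708
  S3: 0.13 × 0.038 × 0.07 = 0.0003458
  S1: 0.05 × 0.044 × 0.03 = 0.000066
Sum = 0.0026802.
P(S6 | evidence) = 0.0001708 / 0.0026802 ≈ 0.0637.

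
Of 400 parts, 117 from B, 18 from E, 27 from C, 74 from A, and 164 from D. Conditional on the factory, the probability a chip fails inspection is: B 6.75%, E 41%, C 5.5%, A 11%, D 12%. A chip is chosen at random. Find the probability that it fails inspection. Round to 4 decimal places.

Compute prior × likelihood for every hypothesis:
  B: 0.2925 × 0.0675 = 0.01974375
  E: 0.045 × 0.41 = 0.01845
  C: 0.0675 × 0.055 = 0.0037125
  A: 0.185 × 0.11 = 0.02035
  D: 0.41 × 0.12 = 0.0492
P(nonconforming) = 0.01974375 + 0.01845 + 0.0037125 + 0.02035 + 0.0492 = 0.11145625 → 0.1115.

0.1115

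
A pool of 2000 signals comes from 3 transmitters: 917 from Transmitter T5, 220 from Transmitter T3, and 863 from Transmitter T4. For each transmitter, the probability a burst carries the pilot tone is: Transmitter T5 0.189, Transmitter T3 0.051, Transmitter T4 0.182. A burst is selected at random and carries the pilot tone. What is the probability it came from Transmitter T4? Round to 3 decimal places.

0.460

Compute prior × likelihood for every hypothesis:
  Transmitter T5: 0.4585 × 0.189 = 0.0866565
  Transmitter T3: 0.11 × 0.051 = 0.00561
  Transmitter T4: 0.4315 × 0.182 = 0.078533
Total = 0.1707995.
P(Transmitter T4 | evidence) = 0.078533 / 0.1707995 ≈ 0.460.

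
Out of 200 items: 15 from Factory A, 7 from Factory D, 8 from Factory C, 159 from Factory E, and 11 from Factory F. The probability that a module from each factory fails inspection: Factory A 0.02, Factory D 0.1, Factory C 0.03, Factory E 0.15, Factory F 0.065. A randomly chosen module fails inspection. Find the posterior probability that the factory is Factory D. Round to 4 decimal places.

Prior × likelihood for each hypothesis:
  Factory A: 0.075 × 0.02 = 0.0015
  Factory D: 0.035 × 0.1 = 0.0035
  Factory C: 0.04 × 0.03 = 0.0012
  Factory E: 0.795 × 0.15 = 0.11925
  Factory F: 0.055 × 0.065 = 0.003575
Total = 0.129025.
P(Factory D | evidence) = 0.0035 / 0.129025 ≈ 0.0271.

0.0271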